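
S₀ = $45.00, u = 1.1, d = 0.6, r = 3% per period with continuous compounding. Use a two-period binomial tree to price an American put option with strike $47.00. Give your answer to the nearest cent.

Risk-neutral probability p = (e^0.03 − 0.6)/(1.1 − 0.6) = 0.4305/0.5000 = 0.8609
Terminal stock prices: S_uu = 54.45, S_ud = 29.7, S_dd = 16.2
Terminal payoffs (K − S): max(-7.45, 0) = 0, max(17.3, 0) = 17.3, max(30.8, 0) = 30.8
Node u (S = 49.5): continuation = e^(−0.03)·[0.8609·0.0000 + 0.1391·17.3000] = 2.3352; exercise value = 0.0000 ≤ continuation, so V_u = 2.3352
Node d (S = 27): continuation = e^(−0.03)·[0.8609·17.3000 + 0.1391·30.8000] = 18.6109; exercise value = 20.0000 > continuation, so V_d = 20.0000 (exercise)
Node 0 (S = 45): continuation = e^(−0.03)·[0.8609·2.3352 + 0.1391·20.0000] = 4.6505; exercise value = 2.0000 ≤ continuation, so V_0 = 4.6505

$4.65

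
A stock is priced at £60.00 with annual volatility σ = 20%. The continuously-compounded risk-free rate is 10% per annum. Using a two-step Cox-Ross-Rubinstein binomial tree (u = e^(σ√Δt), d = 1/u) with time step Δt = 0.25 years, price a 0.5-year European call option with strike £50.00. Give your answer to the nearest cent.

CRR parameters: u = e^(σ√Δt) = e^(0.2·√0.25) = 1.1052, d = 1/u = 0.9048
Per-period rate: rΔt = 0.1·0.25 = 0.025, so R = e^0.025 = 1.0253
Risk-neutral probability p = (e^0.025 − 0.9048)/(1.1052 − 0.9048) = 0.1205/0.2003 = 0.6014
Terminal stock prices: S_uu = 73.28, S_ud = 60, S_dd = 49.12
Terminal payoffs (S − K): max(23.28, 0) = 23.28, max(10, 0) = 10, max(-0.8762, 0) = 0
Node u (S = 66.31): V_u = e^(−0.025)·[0.6014·23.2842 + 0.3986·10.0000] = 17.5448
Node d (S = 54.29): V_d = e^(−0.025)·[0.6014·10.0000 + 0.3986·0.0000] = 5.8654
Node 0 (S = 60): V_0 = e^(−0.025)·[0.6014·17.5448 + 0.3986·5.8654] = 12.5710

£12.57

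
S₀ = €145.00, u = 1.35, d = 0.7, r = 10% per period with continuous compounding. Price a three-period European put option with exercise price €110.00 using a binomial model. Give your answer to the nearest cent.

€5.15

Risk-neutral probability p = (e^0.1 − 0.7)/(1.35 − 0.7) = 0.4052/0.6500 = 0.6233
Terminal stock prices: S_uuu = 356.8, S_uud = 185, S_udd = 95.92, S_ddd = 49.73
Terminal payoffs (K − S): max(-246.8, 0) = 0, max(-74.98, 0) = 0, max(14.08, 0) = 14.08, max(60.27, 0) = 60.27
Node uu (S = 264.3): V_uu = e^(−0.1)·[0.6233·0.0000 + 0.3767·0.0000] = 0.0000
Node ud (S = 137): V_ud = e^(−0.1)·[0.6233·0.0000 + 0.3767·14.0825] = 4.7995
Node dd (S = 71.05): V_dd = e^(−0.1)·[0.6233·14.0825 + 0.3767·60.2650] = 28.4821
Node u (S = 195.8): V_u = e^(−0.1)·[0.6233·0.0000 + 0.3767·4.7995] = 1.6358
Node d (S = 101.5): V_d = e^(−0.1)·[0.6233·4.7995 + 0.3767·28.4821] = 12.4142
Node 0 (S = 145): V_0 = e^(−0.1)·[0.6233·1.6358 + 0.3767·12.4142] = 5.1536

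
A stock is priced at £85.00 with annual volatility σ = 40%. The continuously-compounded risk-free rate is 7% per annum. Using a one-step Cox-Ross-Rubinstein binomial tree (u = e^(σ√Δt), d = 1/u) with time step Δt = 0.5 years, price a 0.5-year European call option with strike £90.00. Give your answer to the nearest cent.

£10.82

CRR parameters: u = e^(σ√Δt) = e^(0.4·√0.5) = 1.3269, d = 1/u = 0.7536
Per-period rate: rΔt = 0.07·0.5 = 0.035, so R = e^0.035 = 1.0356
Risk-neutral probability p = (e^0.035 − 0.7536)/(1.3269 − 0.7536) = 0.2820/0.5733 = 0.4919
Terminal stock prices: S_u = 112.8, S_d = 64.06
Terminal payoffs (S − K): max(22.79, 0) = 22.79, max(-25.94, 0) = 0
Node 0 (S = 85): V_0 = e^(−0.035)·[0.4919·22.7862 + 0.5081·0.0000] = 10.8229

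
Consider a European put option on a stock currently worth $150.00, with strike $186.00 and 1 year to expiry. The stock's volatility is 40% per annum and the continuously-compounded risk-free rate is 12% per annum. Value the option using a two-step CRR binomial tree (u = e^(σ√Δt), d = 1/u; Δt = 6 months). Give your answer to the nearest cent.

$34.99

CRR parameters: u = e^(σ√Δt) = e^(0.4·√0.5) = 1.3269, d = 1/u = 0.7536
Per-period rate: rΔt = 0.12·0.5 = 0.06, so R = e^0.06 = 1.0618
Risk-neutral probability p = (e^0.06 − 0.7536)/(1.3269 − 0.7536) = 0.3082/0.5733 = 0.5376
Terminal stock prices: S_uu = 264.1, S_ud = 150, S_dd = 85.2
Terminal payoffs (K − S): max(-78.1, 0) = 0, max(36, 0) = 36, max(100.8, 0) = 100.8
Node u (S = 199): V_u = e^(−0.06)·[0.5376·0.0000 + 0.4624·36.0000] = 15.6761
Node d (S = 113): V_d = e^(−0.06)·[0.5376·36.0000 + 0.4624·100.8044] = 62.1225
Node 0 (S = 150): V_0 = e^(−0.06)·[0.5376·15.6761 + 0.4624·62.1225] = 34.9882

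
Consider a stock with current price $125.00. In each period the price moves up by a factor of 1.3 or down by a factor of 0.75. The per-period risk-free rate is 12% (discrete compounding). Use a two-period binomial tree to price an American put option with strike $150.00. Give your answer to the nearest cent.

Risk-neutral probability p = (1 + 0.12 − 0.75)/(1.3 − 0.75) = 0.3700/0.5500 = 0.6727
Terminal stock prices: S_uu = 211.3, S_ud = 121.9, S_dd = 70.31
Terminal payoffs (K − S): max(-61.25, 0) = 0, max(28.12, 0) = 28.12, max(79.69, 0) = 79.69
Node u (S = 162.5): continuation = 1/1.12·[0.6727·0.0000 + 0.3273·28.1250] = 8.2183; exercise value = 0.0000 ≤ continuation, so V_u = 8.2183
Node d (S = 93.75): continuation = 1/1.12·[0.6727·28.1250 + 0.3273·79.6875] = 40.1786; exercise value = 56.2500 > continuation, so V_d = 56.2500 (exercise)
Node 0 (S = 125): continuation = 1/1.12·[0.6727·8.2183 + 0.3273·56.2500] = 21.3730; exercise value = 25.0000 > continuation, so V_0 = 25.0000 (exercise)

$25.00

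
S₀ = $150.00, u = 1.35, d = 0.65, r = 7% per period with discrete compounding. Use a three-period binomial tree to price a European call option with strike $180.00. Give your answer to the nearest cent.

Risk-neutral probability p = (1 + 0.07 − 0.65)/(1.35 − 0.65) = 0.4200/0.7000 = 0.6000
Terminal stock prices: S_uuu = 369.1, S_uud = 177.7, S_udd = 85.56, S_ddd = 41.19
Terminal payoffs (S − K): max(189.1, 0) = 189.1, max(-2.306, 0) = 0, max(-94.44, 0) = 0, max(-138.8, 0) = 0
Node uu (S = 273.4): V_uu = 1/1.07·[0.6000·189.0563 + 0.4000·0.0000] = 106.0129
Node ud (S = 131.6): V_ud = 1/1.07·[0.6000·0.0000 + 0.4000·0.0000] = 0.0000
Node dd (S = 63.38): V_dd = 1/1.07·[0.6000·0.0000 + 0.4000·0.0000] = 0.0000
Node u (S = 202.5): V_u = 1/1.07·[0.6000·106.0129 + 0.4000·0.0000] = 59.4465
Node d (S = 97.5): V_d = 1/1.07·[0.6000·0.0000 + 0.4000·0.0000] = 0.0000
Node 0 (S = 150): V_0 = 1/1.07·[0.6000·59.4465 + 0.4000·0.0000] = 33.3345

$33.33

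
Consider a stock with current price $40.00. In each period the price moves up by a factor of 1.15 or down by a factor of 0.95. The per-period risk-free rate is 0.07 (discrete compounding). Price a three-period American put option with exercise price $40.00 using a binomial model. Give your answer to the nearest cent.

$0.75

Risk-neutral probability p = (1 + 0.07 − 0.95)/(1.15 − 0.95) = 0.1200/0.2000 = 0.6000
Terminal stock prices: S_uuu = 60.83, S_uud = 50.25, S_udd = 41.52, S_ddd = 34.29
Terminal payoffs (K − S): max(-20.83, 0) = 0, max(-10.25, 0) = 0, max(-1.515, 0) = 0, max(5.705, 0) = 5.705
Node uu (S = 52.9): continuation = 1/1.07·[0.6000·0.0000 + 0.4000·0.0000] = 0.0000; exercise value = 0.0000 ≤ continuation, so V_uu = 0.0000
Node ud (S = 43.7): continuation = 1/1.07·[0.6000·0.0000 + 0.4000·0.0000] = 0.0000; exercise value = 0.0000 ≤ continuation, so V_ud = 0.0000
Node dd (S = 36.1): continuation = 1/1.07·[0.6000·0.0000 + 0.4000·5.7050] = 2.1327; exercise value = 3.9000 > continuation, so V_dd = 3.9000 (exercise)
Node u (S = 46): continuation = 1/1.07·[0.6000·0.0000 + 0.4000·0.0000] = 0.0000; exercise value = 0.0000 ≤ continuation, so V_u = 0.0000
Node d (S = 38): continuation = 1/1.07·[0.6000·0.0000 + 0.4000·3.9000] = 1.4579; exercise value = 2.0000 > continuation, so V_d = 2.0000 (exercise)
Node 0 (S = 40): continuation = 1/1.07·[0.6000·0.0000 + 0.4000·2.0000] = 0.7477; exercise value = 0.0000 ≤ continuation, so V_0 = 0.7477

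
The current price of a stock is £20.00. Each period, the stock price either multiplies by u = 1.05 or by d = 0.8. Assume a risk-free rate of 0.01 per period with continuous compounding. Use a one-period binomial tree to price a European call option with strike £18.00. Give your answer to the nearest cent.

Risk-neutral probability p = (e^0.01 − 0.8)/(1.05 − 0.8) = 0.2101/0.2500 = 0.8402
Terminal stock prices: S_u = 21, S_d = 16
Terminal payoffs (S − K): max(3, 0) = 3, max(-2, 0) = 0
Node 0 (S = 20): V_0 = e^(−0.01)·[0.8402·3.0000 + 0.1598·0.0000] = 2.4955

£2.50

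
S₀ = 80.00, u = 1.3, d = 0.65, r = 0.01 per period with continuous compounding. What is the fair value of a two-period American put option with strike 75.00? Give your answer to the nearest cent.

11.95

Risk-neutral probability p = (e^0.01 − 0.65)/(1.3 − 0.65) = 0.3601/0.6500 = 0.5539
Terminal stock prices: S_uu = 135.2, S_ud = 67.6, S_dd = 33.8
Terminal payoffs (K − S): max(-60.2, 0) = 0, max(7.4, 0) = 7.4, max(41.2, 0) = 41.2
Node u (S = 104): continuation = e^(−0.01)·[0.5539·0.0000 + 0.4461·7.4000] = 3.2681; exercise value = 0.0000 ≤ continuation, so V_u = 3.2681
Node d (S = 52): continuation = e^(−0.01)·[0.5539·7.4000 + 0.4461·41.2000] = 22.2537; exercise value = 23.0000 > continuation, so V_d = 23.0000 (exercise)
Node 0 (S = 80): continuation = e^(−0.01)·[0.5539·3.2681 + 0.4461·23.0000] = 11.9500; exercise value = 0.0000 ≤ continuation, so V_0 = 11.9500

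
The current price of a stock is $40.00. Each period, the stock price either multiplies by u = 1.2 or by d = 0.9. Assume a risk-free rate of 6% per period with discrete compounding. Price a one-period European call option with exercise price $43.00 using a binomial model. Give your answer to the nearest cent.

$2.52

Risk-neutral probability p = (1 + 0.06 − 0.9)/(1.2 − 0.9) = 0.1600/0.3000 = 0.5333
Terminal stock prices: S_u = 48, S_d = 36
Terminal payoffs (S − K): max(5, 0) = 5, max(-7, 0) = 0
Node 0 (S = 40): V_0 = 1/1.06·[0.5333·5.0000 + 0.4667·0.0000] = 2.5157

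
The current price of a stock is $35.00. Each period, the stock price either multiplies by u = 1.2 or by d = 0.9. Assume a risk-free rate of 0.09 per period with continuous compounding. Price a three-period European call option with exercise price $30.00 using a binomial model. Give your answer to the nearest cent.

$12.25

Risk-neutral probability p = (e^0.09 − 0.9)/(1.2 − 0.9) = 0.1942/0.3000 = 0.6472
Terminal stock prices: S_uuu = 60.48, S_uud = 45.36, S_udd = 34.02, S_ddd = 25.52
Terminal payoffs (S − K): max(30.48, 0) = 30.48, max(15.36, 0) = 15.36, max(4.02, 0) = 4.02, max(-4.485, 0) = 0
Node uu (S = 50.4): V_uu = e^(−0.09)·[0.6472·30.4800 + 0.3528·15.3600] = 22.9821
Node ud (S = 37.8): V_ud = e^(−0.09)·[0.6472·15.3600 + 0.3528·4.0200] = 10.3821
Node dd (S = 28.35): V_dd = e^(−0.09)·[0.6472·4.0200 + 0.3528·0.0000] = 2.3780
Node u (S = 42): V_u = e^(−0.09)·[0.6472·22.9821 + 0.3528·10.3821] = 16.9419
Node d (S = 31.5): V_d = e^(−0.09)·[0.6472·10.3821 + 0.3528·2.3780] = 6.9080
Node 0 (S = 35): V_0 = e^(−0.09)·[0.6472·16.9419 + 0.3528·6.9080] = 12.2489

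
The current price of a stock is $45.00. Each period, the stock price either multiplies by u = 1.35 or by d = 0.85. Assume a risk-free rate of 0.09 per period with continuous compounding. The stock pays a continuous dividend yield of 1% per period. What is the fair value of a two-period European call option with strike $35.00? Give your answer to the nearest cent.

Per-period risk-free factor R = e^0.09 = 1.0942; dividend-adjusted growth = e^(0.09−0.01) = 1.0833.
Risk-neutral probability p = (1.0833 − 0.85)/(1.35 − 0.85) = 0.2333/0.5000 = 0.4666
Terminal stock prices: S_uu = 82.01, S_ud = 51.64, S_dd = 32.51
Terminal payoffs (S − K): max(47.01, 0) = 47.01, max(16.64, 0) = 16.64, max(-2.488, 0) = 0
Node u (S = 60.75): V_u = e^(−0.09)·[0.4666·47.0125 + 0.5334·16.6375] = 28.1579
Node d (S = 38.25): V_d = e^(−0.09)·[0.4666·16.6375 + 0.5334·0.0000] = 7.0945
Node 0 (S = 45): V_0 = e^(−0.09)·[0.4666·28.1579 + 0.5334·7.0945] = 15.4657

$15.47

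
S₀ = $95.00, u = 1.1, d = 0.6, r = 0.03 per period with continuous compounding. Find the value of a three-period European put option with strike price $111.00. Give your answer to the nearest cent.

$15.45

Risk-neutral probability p = (e^0.03 − 0.6)/(1.1 − 0.6) = 0.4305/0.5000 = 0.8609
Terminal stock prices: S_uuu = 126.4, S_uud = 68.97, S_udd = 37.62, S_ddd = 20.52
Terminal payoffs (K − S): max(-15.45, 0) = 0, max(42.03, 0) = 42.03, max(73.38, 0) = 73.38, max(90.48, 0) = 90.48
Node uu (S = 115): V_uu = e^(−0.03)·[0.8609·0.0000 + 0.1391·42.0300] = 5.6732
Node ud (S = 62.7): V_ud = e^(−0.03)·[0.8609·42.0300 + 0.1391·73.3800] = 45.0195
Node dd (S = 34.2): V_dd = e^(−0.03)·[0.8609·73.3800 + 0.1391·90.4800] = 73.5195
Node u (S = 104.5): V_u = e^(−0.03)·[0.8609·5.6732 + 0.1391·45.0195] = 10.8165
Node d (S = 57): V_d = e^(−0.03)·[0.8609·45.0195 + 0.1391·73.5195] = 47.5359
Node 0 (S = 95): V_0 = e^(−0.03)·[0.8609·10.8165 + 0.1391·47.5359] = 15.4532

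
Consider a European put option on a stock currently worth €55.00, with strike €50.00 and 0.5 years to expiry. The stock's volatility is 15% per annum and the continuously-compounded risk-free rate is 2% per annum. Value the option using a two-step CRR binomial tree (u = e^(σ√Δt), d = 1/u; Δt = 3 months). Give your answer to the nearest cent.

CRR parameters: u = e^(σ√Δt) = e^(0.15·√0.25) = 1.0779, d = 1/u = 0.9277
Per-period rate: rΔt = 0.02·0.25 = 0.005, so R = e^0.005 = 1.0050
Risk-neutral probability p = (e^0.005 − 0.9277)/(1.0779 − 0.9277) = 0.0773/0.1501 = 0.5146
Terminal stock prices: S_uu = 63.9, S_ud = 55, S_dd = 47.34
Terminal payoffs (K − S): max(-13.9, 0) = 0, max(-5, 0) = 0, max(2.661, 0) = 2.661
Node u (S = 59.28): V_u = e^(−0.005)·[0.5146·0.0000 + 0.4854·0.0000] = 0.0000
Node d (S = 51.03): V_d = e^(−0.005)·[0.5146·0.0000 + 0.4854·2.6611] = 1.2851
Node 0 (S = 55): V_0 = e^(−0.005)·[0.5146·0.0000 + 0.4854·1.2851] = 0.6206

€0.62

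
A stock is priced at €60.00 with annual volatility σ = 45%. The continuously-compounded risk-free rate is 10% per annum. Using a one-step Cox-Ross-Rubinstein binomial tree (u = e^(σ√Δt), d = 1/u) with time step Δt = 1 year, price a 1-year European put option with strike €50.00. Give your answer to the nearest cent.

CRR parameters: u = e^(σ√Δt) = e^(0.45·√1) = 1.5683, d = 1/u = 0.6376
Per-period rate: rΔt = 0.1·1 = 0.1, so R = e^0.1 = 1.1052
Risk-neutral probability p = (e^0.1 − 0.6376)/(1.5683 − 0.6376) = 0.4675/0.9307 = 0.5024
Terminal stock prices: S_u = 94.1, S_d = 38.26
Terminal payoffs (K − S): max(-44.1, 0) = 0, max(11.74, 0) = 11.74
Node 0 (S = 60): V_0 = e^(−0.1)·[0.5024·0.0000 + 0.4976·11.7423] = 5.2873

€5.29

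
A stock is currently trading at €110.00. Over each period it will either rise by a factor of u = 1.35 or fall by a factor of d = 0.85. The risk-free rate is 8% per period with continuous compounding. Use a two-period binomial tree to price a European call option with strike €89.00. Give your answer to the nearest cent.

€36.47

Risk-neutral probability p = (e^0.08 − 0.85)/(1.35 − 0.85) = 0.2333/0.5000 = 0.4666
Terminal stock prices: S_uu = 200.5, S_ud = 126.2, S_dd = 79.47
Terminal payoffs (S − K): max(111.5, 0) = 111.5, max(37.22, 0) = 37.22, max(-9.525, 0) = 0
Node u (S = 148.5): V_u = e^(−0.08)·[0.4666·111.4750 + 0.5334·37.2250] = 66.3426
Node d (S = 93.5): V_d = e^(−0.08)·[0.4666·37.2250 + 0.5334·0.0000] = 16.0329
Node 0 (S = 110): V_0 = e^(−0.08)·[0.4666·66.3426 + 0.5334·16.0329] = 36.4687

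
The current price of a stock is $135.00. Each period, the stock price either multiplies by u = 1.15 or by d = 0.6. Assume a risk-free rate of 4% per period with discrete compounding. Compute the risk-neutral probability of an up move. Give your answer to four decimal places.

Risk-neutral probability p = (1 + 0.04 − 0.6)/(1.15 − 0.6) = 0.4400/0.5500 = 0.8000

p = 0.8000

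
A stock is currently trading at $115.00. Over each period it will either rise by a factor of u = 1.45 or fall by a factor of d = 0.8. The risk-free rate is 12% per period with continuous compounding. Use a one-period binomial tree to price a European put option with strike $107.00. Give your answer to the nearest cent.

Risk-neutral probability p = (e^0.12 − 0.8)/(1.45 − 0.8) = 0.3275/0.6500 = 0.5038
Terminal stock prices: S_u = 166.8, S_d = 92
Terminal payoffs (K − S): max(-59.75, 0) = 0, max(15, 0) = 15
Node 0 (S = 115): V_0 = e^(−0.12)·[0.5038·0.0000 + 0.4962·15.0000] = 6.6008

$6.60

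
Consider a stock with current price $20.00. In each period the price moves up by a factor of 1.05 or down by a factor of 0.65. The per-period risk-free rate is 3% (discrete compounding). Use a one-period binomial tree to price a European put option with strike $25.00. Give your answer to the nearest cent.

$4.27

Risk-neutral probability p = (1 + 0.03 − 0.65)/(1.05 − 0.65) = 0.3800/0.4000 = 0.9500
Terminal stock prices: S_u = 21, S_d = 13
Terminal payoffs (K − S): max(4, 0) = 4, max(12, 0) = 12
Node 0 (S = 20): V_0 = 1/1.03·[0.9500·4.0000 + 0.0500·12.0000] = 4.2718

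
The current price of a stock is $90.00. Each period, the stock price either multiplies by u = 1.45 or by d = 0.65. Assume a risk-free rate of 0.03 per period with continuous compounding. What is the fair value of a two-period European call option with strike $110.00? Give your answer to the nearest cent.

Risk-neutral probability p = (e^0.03 − 0.65)/(1.45 − 0.65) = 0.3805/0.8000 = 0.4756
Terminal stock prices: S_uu = 189.2, S_ud = 84.83, S_dd = 38.03
Terminal payoffs (S − K): max(79.22, 0) = 79.22, max(-25.17, 0) = 0, max(-71.97, 0) = 0
Node u (S = 130.5): V_u = e^(−0.03)·[0.4756·79.2250 + 0.5244·0.0000] = 36.5634
Node d (S = 58.5): V_d = e^(−0.03)·[0.4756·0.0000 + 0.5244·0.0000] = 0.0000
Node 0 (S = 90): V_0 = e^(−0.03)·[0.4756·36.5634 + 0.5244·0.0000] = 16.8745

$16.87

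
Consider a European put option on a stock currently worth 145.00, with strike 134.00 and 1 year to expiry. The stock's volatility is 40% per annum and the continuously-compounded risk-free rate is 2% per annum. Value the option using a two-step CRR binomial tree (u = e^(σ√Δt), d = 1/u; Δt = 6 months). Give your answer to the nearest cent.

15.46

CRR parameters: u = e^(σ√Δt) = e^(0.4·√0.5) = 1.3269, d = 1/u = 0.7536
Per-period rate: rΔt = 0.02·0.5 = 0.01, so R = e^0.01 = 1.0101
Risk-neutral probability p = (e^0.01 − 0.7536)/(1.3269 − 0.7536) = 0.2564/0.5733 = 0.4473
Terminal stock prices: S_uu = 255.3, S_ud = 145, S_dd = 82.36
Terminal payoffs (K − S): max(-121.3, 0) = 0, max(-11, 0) = 0, max(51.64, 0) = 51.64
Node u (S = 192.4): V_u = e^(−0.01)·[0.4473·0.0000 + 0.5527·0.0000] = 0.0000
Node d (S = 109.3): V_d = e^(−0.01)·[0.4473·0.0000 + 0.5527·51.6442] = 28.2603
Node 0 (S = 145): V_0 = e^(−0.01)·[0.4473·0.0000 + 0.5527·28.2603] = 15.4644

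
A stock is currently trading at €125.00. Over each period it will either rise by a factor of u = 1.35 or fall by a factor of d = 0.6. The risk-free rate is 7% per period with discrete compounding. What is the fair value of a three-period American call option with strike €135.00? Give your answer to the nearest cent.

€35.27

Risk-neutral probability p = (1 + 0.07 − 0.6)/(1.35 − 0.6) = 0.4700/0.7500 = 0.6267
Terminal stock prices: S_uuu = 307.5, S_uud = 136.7, S_udd = 60.75, S_ddd = 27
Terminal payoffs (S − K): max(172.5, 0) = 172.5, max(1.688, 0) = 1.688, max(-74.25, 0) = 0, max(-108, 0) = 0
Node uu (S = 227.8): continuation = 1/1.07·[0.6267·172.5469 + 0.3733·1.6875] = 101.6443; exercise value = 92.8125 ≤ continuation, so V_uu = 101.6443
Node ud (S = 101.2): continuation = 1/1.07·[0.6267·1.6875 + 0.3733·0.0000] = 0.9883; exercise value = 0.0000 ≤ continuation, so V_ud = 0.9883
Node dd (S = 45): continuation = 1/1.07·[0.6267·0.0000 + 0.3733·0.0000] = 0.0000; exercise value = 0.0000 ≤ continuation, so V_dd = 0.0000
Node u (S = 168.8): continuation = 1/1.07·[0.6267·101.6443 + 0.3733·0.9883] = 59.8748; exercise value = 33.7500 ≤ continuation, so V_u = 59.8748
Node d (S = 75): continuation = 1/1.07·[0.6267·0.9883 + 0.3733·0.0000] = 0.5788; exercise value = 0.0000 ≤ continuation, so V_d = 0.5788
Node 0 (S = 125): continuation = 1/1.07·[0.6267·59.8748 + 0.3733·0.5788] = 35.2688; exercise value = 0.0000 ≤ continuation, so V_0 = 35.2688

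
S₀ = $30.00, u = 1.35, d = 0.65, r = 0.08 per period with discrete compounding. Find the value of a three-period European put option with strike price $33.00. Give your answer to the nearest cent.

$4.59

Risk-neutral probability p = (1 + 0.08 − 0.65)/(1.35 − 0.65) = 0.4300/0.7000 = 0.6143
Terminal stock prices: S_uuu = 73.81, S_uud = 35.54, S_udd = 17.11, S_ddd = 8.239
Terminal payoffs (K − S): max(-40.81, 0) = 0, max(-2.539, 0) = 0, max(15.89, 0) = 15.89, max(24.76, 0) = 24.76
Node uu (S = 54.68): V_uu = 1/1.08·[0.6143·0.0000 + 0.3857·0.0000] = 0.0000
Node ud (S = 26.32): V_ud = 1/1.08·[0.6143·0.0000 + 0.3857·15.8887] = 5.6746
Node dd (S = 12.68): V_dd = 1/1.08·[0.6143·15.8887 + 0.3857·24.7613] = 17.8806
Node u (S = 40.5): V_u = 1/1.08·[0.6143·0.0000 + 0.3857·5.6746] = 2.0266
Node d (S = 19.5): V_d = 1/1.08·[0.6143·5.6746 + 0.3857·17.8806] = 9.6135
Node 0 (S = 30): V_0 = 1/1.08·[0.6143·2.0266 + 0.3857·9.6135] = 4.5861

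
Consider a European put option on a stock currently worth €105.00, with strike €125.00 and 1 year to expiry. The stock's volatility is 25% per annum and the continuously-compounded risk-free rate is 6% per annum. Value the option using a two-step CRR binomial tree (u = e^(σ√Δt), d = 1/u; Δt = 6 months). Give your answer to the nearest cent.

CRR parameters: u = e^(σ√Δt) = e^(0.25·√0.5) = 1.1934, d = 1/u = 0.8380
Per-period rate: rΔt = 0.06·0.5 = 0.03, so R = e^0.03 = 1.0305
Risk-neutral probability p = (e^0.03 − 0.8380)/(1.1934 − 0.8380) = 0.1925/0.3554 = 0.5416
Terminal stock prices: S_uu = 149.5, S_ud = 105, S_dd = 73.73
Terminal payoffs (K − S): max(-24.53, 0) = 0, max(20, 0) = 20, max(51.27, 0) = 51.27
Node u (S = 125.3): V_u = e^(−0.03)·[0.5416·0.0000 + 0.4584·20.0000] = 8.8968
Node d (S = 87.99): V_d = e^(−0.03)·[0.5416·20.0000 + 0.4584·51.2702] = 33.3192
Node 0 (S = 105): V_0 = e^(−0.03)·[0.5416·8.8968 + 0.4584·33.3192] = 19.4979

€19.50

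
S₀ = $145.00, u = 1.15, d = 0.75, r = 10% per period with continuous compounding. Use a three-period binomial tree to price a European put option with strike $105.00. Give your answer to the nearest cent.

Risk-neutral probability p = (e^0.1 − 0.75)/(1.15 − 0.75) = 0.3552/0.4000 = 0.8879
Terminal stock prices: S_uuu = 220.5, S_uud = 143.8, S_udd = 93.8, S_ddd = 61.17
Terminal payoffs (K − S): max(-115.5, 0) = 0, max(-38.82, 0) = 0, max(11.2, 0) = 11.2, max(43.83, 0) = 43.83
Node uu (S = 191.8): V_uu = e^(−0.1)·[0.8879·0.0000 + 0.1121·0.0000] = 0.0000
Node ud (S = 125.1): V_ud = e^(−0.1)·[0.8879·0.0000 + 0.1121·11.2031] = 1.1361
Node dd (S = 81.56): V_dd = e^(−0.1)·[0.8879·11.2031 + 0.1121·43.8281] = 13.4454
Node u (S = 166.8): V_u = e^(−0.1)·[0.8879·0.0000 + 0.1121·1.1361] = 0.1152
Node d (S = 108.8): V_d = e^(−0.1)·[0.8879·1.1361 + 0.1121·13.4454] = 2.2762
Node 0 (S = 145): V_0 = e^(−0.1)·[0.8879·0.1152 + 0.1121·2.2762] = 0.3234

$0.32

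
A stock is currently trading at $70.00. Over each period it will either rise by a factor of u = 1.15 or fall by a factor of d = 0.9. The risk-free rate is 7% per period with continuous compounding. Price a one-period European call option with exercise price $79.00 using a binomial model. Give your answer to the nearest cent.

Risk-neutral probability p = (e^0.07 − 0.9)/(1.15 − 0.9) = 0.1725/0.2500 = 0.6900
Terminal stock prices: S_u = 80.5, S_d = 63
Terminal payoffs (S − K): max(1.5, 0) = 1.5, max(-16, 0) = 0
Node 0 (S = 70): V_0 = e^(−0.07)·[0.6900·1.5000 + 0.3100·0.0000] = 0.9651

$0.97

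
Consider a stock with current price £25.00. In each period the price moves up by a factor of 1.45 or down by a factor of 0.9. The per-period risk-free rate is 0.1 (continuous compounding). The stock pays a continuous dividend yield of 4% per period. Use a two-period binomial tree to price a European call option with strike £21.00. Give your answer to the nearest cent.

£6.19

Per-period risk-free factor R = e^0.1 = 1.1052; dividend-adjusted growth = e^(0.1−0.04) = 1.0618.
Risk-neutral probability p = (1.0618 − 0.9)/(1.45 − 0.9) = 0.1618/0.5500 = 0.2942
Terminal stock prices: S_uu = 52.56, S_ud = 32.62, S_dd = 20.25
Terminal payoffs (S − K): max(31.56, 0) = 31.56, max(11.62, 0) = 11.62, max(-0.75, 0) = 0
Node u (S = 36.25): V_u = e^(−0.1)·[0.2942·31.5625 + 0.7058·11.6250] = 15.8270
Node d (S = 22.5): V_d = e^(−0.1)·[0.2942·11.6250 + 0.7058·0.0000] = 3.0951
Node 0 (S = 25): V_0 = e^(−0.1)·[0.2942·15.8270 + 0.7058·3.0951] = 6.1904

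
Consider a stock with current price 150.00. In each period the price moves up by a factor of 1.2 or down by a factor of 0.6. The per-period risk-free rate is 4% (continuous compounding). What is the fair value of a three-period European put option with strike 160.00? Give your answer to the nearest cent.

Risk-neutral probability p = (e^0.04 − 0.6)/(1.2 − 0.6) = 0.4408/0.6000 = 0.7347
Terminal stock prices: S_uuu = 259.2, S_uud = 129.6, S_udd = 64.8, S_ddd = 32.4
Terminal payoffs (K − S): max(-99.2, 0) = 0, max(30.4, 0) = 30.4, max(95.2, 0) = 95.2, max(127.6, 0) = 127.6
Node uu (S = 216): V_uu = e^(−0.04)·[0.7347·0.0000 + 0.2653·30.4000] = 7.7493
Node ud (S = 108): V_ud = e^(−0.04)·[0.7347·30.4000 + 0.2653·95.2000] = 45.7263
Node dd (S = 54): V_dd = e^(−0.04)·[0.7347·95.2000 + 0.2653·127.6000] = 99.7263
Node u (S = 180): V_u = e^(−0.04)·[0.7347·7.7493 + 0.2653·45.7263] = 17.1263
Node d (S = 90): V_d = e^(−0.04)·[0.7347·45.7263 + 0.2653·99.7263] = 57.6986
Node 0 (S = 150): V_0 = e^(−0.04)·[0.7347·17.1263 + 0.2653·57.6986] = 26.7971

26.80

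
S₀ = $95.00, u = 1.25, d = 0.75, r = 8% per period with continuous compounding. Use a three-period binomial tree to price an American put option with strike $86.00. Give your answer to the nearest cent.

$5.66

Risk-neutral probability p = (e^0.08 − 0.75)/(1.25 − 0.75) = 0.3333/0.5000 = 0.6666
Terminal stock prices: S_uuu = 185.5, S_uud = 111.3, S_udd = 66.8, S_ddd = 40.08
Terminal payoffs (K − S): max(-99.55, 0) = 0, max(-25.33, 0) = 0, max(19.2, 0) = 19.2, max(45.92, 0) = 45.92
Node uu (S = 148.4): continuation = e^(−0.08)·[0.6666·0.0000 + 0.3334·0.0000] = 0.0000; exercise value = 0.0000 ≤ continuation, so V_uu = 0.0000
Node ud (S = 89.06): continuation = e^(−0.08)·[0.6666·0.0000 + 0.3334·19.2031] = 5.9105; exercise value = 0.0000 ≤ continuation, so V_ud = 5.9105
Node dd (S = 53.44): continuation = e^(−0.08)·[0.6666·19.2031 + 0.3334·45.9219] = 25.9505; exercise value = 32.5625 > continuation, so V_dd = 32.5625 (exercise)
Node u (S = 118.8): continuation = e^(−0.08)·[0.6666·0.0000 + 0.3334·5.9105] = 1.8192; exercise value = 0.0000 ≤ continuation, so V_u = 1.8192
Node d (S = 71.25): continuation = e^(−0.08)·[0.6666·5.9105 + 0.3334·32.5625] = 13.6593; exercise value = 14.7500 > continuation, so V_d = 14.7500 (exercise)
Node 0 (S = 95): continuation = e^(−0.08)·[0.6666·1.8192 + 0.3334·14.7500] = 5.6593; exercise value = 0.0000 ≤ continuation, so V_0 = 5.6593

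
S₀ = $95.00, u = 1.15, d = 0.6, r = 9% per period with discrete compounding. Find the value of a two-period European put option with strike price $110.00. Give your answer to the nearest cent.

Risk-neutral probability p = (1 + 0.09 − 0.6)/(1.15 − 0.6) = 0.4900/0.5500 = 0.8909
Terminal stock prices: S_uu = 125.6, S_ud = 65.55, S_dd = 34.2
Terminal payoffs (K − S): max(-15.64, 0) = 0, max(44.45, 0) = 44.45, max(75.8, 0) = 75.8
Node u (S = 109.2): V_u = 1/1.09·[0.8909·0.0000 + 0.1091·44.4500] = 4.4487
Node d (S = 57): V_d = 1/1.09·[0.8909·44.4500 + 0.1091·75.8000] = 43.9174
Node 0 (S = 95): V_0 = 1/1.09·[0.8909·4.4487 + 0.1091·43.9174] = 8.0315

$8.03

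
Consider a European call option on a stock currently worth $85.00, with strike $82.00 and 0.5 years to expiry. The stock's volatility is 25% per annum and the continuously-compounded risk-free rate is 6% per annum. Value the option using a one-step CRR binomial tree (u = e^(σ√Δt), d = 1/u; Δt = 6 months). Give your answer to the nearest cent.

$10.22

CRR parameters: u = e^(σ√Δt) = e^(0.25·√0.5) = 1.1934, d = 1/u = 0.8380
Per-period rate: rΔt = 0.06·0.5 = 0.03, so R = e^0.03 = 1.0305
Risk-neutral probability p = (e^0.03 − 0.8380)/(1.1934 − 0.8380) = 0.1925/0.3554 = 0.5416
Terminal stock prices: S_u = 101.4, S_d = 71.23
Terminal payoffs (S − K): max(19.44, 0) = 19.44, max(-10.77, 0) = 0
Node 0 (S = 85): V_0 = e^(−0.03)·[0.5416·19.4360 + 0.4584·0.0000] = 10.2157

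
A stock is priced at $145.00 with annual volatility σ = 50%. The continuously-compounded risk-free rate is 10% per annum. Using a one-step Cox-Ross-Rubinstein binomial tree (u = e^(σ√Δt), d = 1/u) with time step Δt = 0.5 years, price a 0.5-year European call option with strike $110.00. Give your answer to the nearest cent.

$44.38

CRR parameters: u = e^(σ√Δt) = e^(0.5·√0.5) = 1.4241, d = 1/u = 0.7022
Per-period rate: rΔt = 0.1·0.5 = 0.05, so R = e^0.05 = 1.0513
Risk-neutral probability p = (e^0.05 − 0.7022)/(1.4241 − 0.7022) = 0.3491/0.7219 = 0.4835
Terminal stock prices: S_u = 206.5, S_d = 101.8
Terminal payoffs (S − K): max(96.5, 0) = 96.5, max(-8.183, 0) = 0
Node 0 (S = 145): V_0 = e^(−0.05)·[0.4835·96.4973 + 0.5165·0.0000] = 44.3847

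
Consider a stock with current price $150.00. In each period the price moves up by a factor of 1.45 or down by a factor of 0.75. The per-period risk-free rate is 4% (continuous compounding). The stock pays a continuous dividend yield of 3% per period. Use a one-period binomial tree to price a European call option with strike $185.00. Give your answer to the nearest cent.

$11.60

Per-period risk-free factor R = e^0.04 = 1.0408; dividend-adjusted growth = e^(0.04−0.03) = 1.0101.
Risk-neutral probability p = (1.0101 − 0.75)/(1.45 − 0.75) = 0.2601/0.7000 = 0.3715
Terminal stock prices: S_u = 217.5, S_d = 112.5
Terminal payoffs (S − K): max(32.5, 0) = 32.5, max(-72.5, 0) = 0
Node 0 (S = 150): V_0 = e^(−0.04)·[0.3715·32.5000 + 0.6285·0.0000] = 11.6003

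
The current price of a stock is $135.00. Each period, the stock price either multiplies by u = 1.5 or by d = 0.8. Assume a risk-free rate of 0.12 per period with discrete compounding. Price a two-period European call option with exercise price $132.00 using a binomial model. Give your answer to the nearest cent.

Risk-neutral probability p = (1 + 0.12 − 0.8)/(1.5 − 0.8) = 0.3200/0.7000 = 0.4571
Terminal stock prices: S_uu = 303.8, S_ud = 162, S_dd = 86.4
Terminal payoffs (S − K): max(171.8, 0) = 171.8, max(30, 0) = 30, max(-45.6, 0) = 0
Node u (S = 202.5): V_u = 1/1.12·[0.4571·171.7500 + 0.5429·30.0000] = 84.6429
Node d (S = 108): V_d = 1/1.12·[0.4571·30.0000 + 0.5429·0.0000] = 12.2449
Node 0 (S = 135): V_0 = 1/1.12·[0.4571·84.6429 + 0.5429·12.2449] = 40.4831

$40.48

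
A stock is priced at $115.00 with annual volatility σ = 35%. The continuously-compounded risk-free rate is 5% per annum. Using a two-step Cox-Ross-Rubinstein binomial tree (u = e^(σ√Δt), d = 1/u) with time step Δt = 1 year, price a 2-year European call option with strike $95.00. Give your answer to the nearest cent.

$38.13

CRR parameters: u = e^(σ√Δt) = e^(0.35·√1) = 1.4191, d = 1/u = 0.7047
Per-period rate: rΔt = 0.05·1 = 0.05, so R = e^0.05 = 1.0513
Risk-neutral probability p = (e^0.05 − 0.7047)/(1.4191 − 0.7047) = 0.3466/0.7144 = 0.4852
Terminal stock prices: S_uu = 231.6, S_ud = 115, S_dd = 57.11
Terminal payoffs (S − K): max(136.6, 0) = 136.6, max(20, 0) = 20, max(-37.89, 0) = 0
Node u (S = 163.2): V_u = e^(−0.05)·[0.4852·136.5816 + 0.5148·20.0000] = 72.8260
Node d (S = 81.04): V_d = e^(−0.05)·[0.4852·20.0000 + 0.5148·0.0000] = 9.2298
Node 0 (S = 115): V_0 = e^(−0.05)·[0.4852·72.8260 + 0.5148·9.2298] = 38.1288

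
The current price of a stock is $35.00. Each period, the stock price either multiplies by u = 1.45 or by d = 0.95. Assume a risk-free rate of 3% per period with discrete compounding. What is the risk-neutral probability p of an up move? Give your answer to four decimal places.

Risk-neutral probability p = (1 + 0.03 − 0.95)/(1.45 − 0.95) = 0.0800/0.5000 = 0.1600

p = 0.1600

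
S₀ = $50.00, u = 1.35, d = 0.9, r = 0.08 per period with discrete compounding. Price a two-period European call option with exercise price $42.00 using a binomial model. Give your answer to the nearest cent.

$14.45

Risk-neutral probability p = (1 + 0.08 − 0.9)/(1.35 − 0.9) = 0.1800/0.4500 = 0.4000
Terminal stock prices: S_uu = 91.13, S_ud = 60.75, S_dd = 40.5
Terminal payoffs (S − K): max(49.13, 0) = 49.13, max(18.75, 0) = 18.75, max(-1.5, 0) = 0
Node u (S = 67.5): V_u = 1/1.08·[0.4000·49.1250 + 0.6000·18.7500] = 28.6111
Node d (S = 45): V_d = 1/1.08·[0.4000·18.7500 + 0.6000·0.0000] = 6.9444
Node 0 (S = 50): V_0 = 1/1.08·[0.4000·28.6111 + 0.6000·6.9444] = 14.4547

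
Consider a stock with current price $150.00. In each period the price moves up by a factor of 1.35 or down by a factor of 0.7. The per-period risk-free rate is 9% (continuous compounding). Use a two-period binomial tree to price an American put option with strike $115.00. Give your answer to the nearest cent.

Risk-neutral probability p = (e^0.09 − 0.7)/(1.35 − 0.7) = 0.3942/0.6500 = 0.6064
Terminal stock prices: S_uu = 273.4, S_ud = 141.8, S_dd = 73.5
Terminal payoffs (K − S): max(-158.4, 0) = 0, max(-26.75, 0) = 0, max(41.5, 0) = 41.5
Node u (S = 202.5): continuation = e^(−0.09)·[0.6064·0.0000 + 0.3936·0.0000] = 0.0000; exercise value = 0.0000 ≤ continuation, so V_u = 0.0000
Node d (S = 105): continuation = e^(−0.09)·[0.6064·0.0000 + 0.3936·41.5000] = 14.9277; exercise value = 10.0000 ≤ continuation, so V_d = 14.9277
Node 0 (S = 150): continuation = e^(−0.09)·[0.6064·0.0000 + 0.3936·14.9277] = 5.3695; exercise value = 0.0000 ≤ continuation, so V_0 = 5.3695

$5.37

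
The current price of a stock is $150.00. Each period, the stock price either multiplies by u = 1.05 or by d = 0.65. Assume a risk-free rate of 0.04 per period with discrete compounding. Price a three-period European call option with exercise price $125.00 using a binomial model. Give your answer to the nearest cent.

$40.08

Risk-neutral probability p = (1 + 0.04 − 0.65)/(1.05 − 0.65) = 0.3900/0.4000 = 0.9750
Terminal stock prices: S_uuu = 173.6, S_uud = 107.5, S_udd = 66.54, S_ddd = 41.19
Terminal payoffs (S − K): max(48.64, 0) = 48.64, max(-17.51, 0) = 0, max(-58.46, 0) = 0, max(-83.81, 0) = 0
Node uu (S = 165.4): V_uu = 1/1.04·[0.9750·48.6438 + 0.0250·0.0000] = 45.6035
Node ud (S = 102.4): V_ud = 1/1.04·[0.9750·0.0000 + 0.0250·0.0000] = 0.0000
Node dd (S = 63.38): V_dd = 1/1.04·[0.9750·0.0000 + 0.0250·0.0000] = 0.0000
Node u (S = 157.5): V_u = 1/1.04·[0.9750·45.6035 + 0.0250·0.0000] = 42.7533
Node d (S = 97.5): V_d = 1/1.04·[0.9750·0.0000 + 0.0250·0.0000] = 0.0000
Node 0 (S = 150): V_0 = 1/1.04·[0.9750·42.7533 + 0.0250·0.0000] = 40.0812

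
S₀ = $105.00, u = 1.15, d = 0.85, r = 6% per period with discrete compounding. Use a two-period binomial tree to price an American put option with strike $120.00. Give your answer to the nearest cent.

Risk-neutral probability p = (1 + 0.06 − 0.85)/(1.15 − 0.85) = 0.2100/0.3000 = 0.7000
Terminal stock prices: S_uu = 138.9, S_ud = 102.6, S_dd = 75.86
Terminal payoffs (K − S): max(-18.86, 0) = 0, max(17.36, 0) = 17.36, max(44.14, 0) = 44.14
Node u (S = 120.7): continuation = 1/1.06·[0.7000·0.0000 + 0.3000·17.3625] = 4.9139; exercise value = 0.0000 ≤ continuation, so V_u = 4.9139
Node d (S = 89.25): continuation = 1/1.06·[0.7000·17.3625 + 0.3000·44.1375] = 23.9575; exercise value = 30.7500 > continuation, so V_d = 30.7500 (exercise)
Node 0 (S = 105): continuation = 1/1.06·[0.7000·4.9139 + 0.3000·30.7500] = 11.9479; exercise value = 15.0000 > continuation, so V_0 = 15.0000 (exercise)

$15.00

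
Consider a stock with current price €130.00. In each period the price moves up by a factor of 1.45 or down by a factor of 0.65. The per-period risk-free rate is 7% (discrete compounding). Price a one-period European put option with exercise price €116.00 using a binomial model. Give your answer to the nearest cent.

€13.98

Risk-neutral probability p = (1 + 0.07 − 0.65)/(1.45 − 0.65) = 0.4200/0.8000 = 0.5250
Terminal stock prices: S_u = 188.5, S_d = 84.5
Terminal payoffs (K − S): max(-72.5, 0) = 0, max(31.5, 0) = 31.5
Node 0 (S = 130): V_0 = 1/1.07·[0.5250·0.0000 + 0.4750·31.5000] = 13.9836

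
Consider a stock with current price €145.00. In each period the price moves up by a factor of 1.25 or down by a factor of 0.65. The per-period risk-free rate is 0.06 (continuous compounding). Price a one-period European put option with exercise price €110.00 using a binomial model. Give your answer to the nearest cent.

€4.65

Risk-neutral probability p = (e^0.06 − 0.65)/(1.25 − 0.65) = 0.4118/0.6000 = 0.6864
Terminal stock prices: S_u = 181.2, S_d = 94.25
Terminal payoffs (K − S): max(-71.25, 0) = 0, max(15.75, 0) = 15.75
Node 0 (S = 145): V_0 = e^(−0.06)·[0.6864·0.0000 + 0.3136·15.7500] = 4.6516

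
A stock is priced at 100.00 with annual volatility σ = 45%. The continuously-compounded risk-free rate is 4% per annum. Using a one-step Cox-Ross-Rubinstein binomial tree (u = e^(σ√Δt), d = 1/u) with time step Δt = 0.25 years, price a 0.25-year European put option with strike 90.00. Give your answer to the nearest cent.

5.36

CRR parameters: u = e^(σ√Δt) = e^(0.45·√0.25) = 1.2523, d = 1/u = 0.7985
Per-period rate: rΔt = 0.04·0.25 = 0.01, so R = e^0.01 = 1.0101
Risk-neutral probability p = (e^0.01 − 0.7985)/(1.2523 − 0.7985) = 0.2115/0.4538 = 0.4661
Terminal stock prices: S_u = 125.2, S_d = 79.85
Terminal payoffs (K − S): max(-35.23, 0) = 0, max(10.15, 0) = 10.15
Node 0 (S = 100): V_0 = e^(−0.01)·[0.4661·0.0000 + 0.5339·10.1484] = 5.3640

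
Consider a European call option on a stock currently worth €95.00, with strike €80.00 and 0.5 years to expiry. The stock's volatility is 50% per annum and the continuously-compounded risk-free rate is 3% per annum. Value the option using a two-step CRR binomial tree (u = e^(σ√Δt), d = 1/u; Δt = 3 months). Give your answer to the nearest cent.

CRR parameters: u = e^(σ√Δt) = e^(0.5·√0.25) = 1.2840, d = 1/u = 0.7788
Per-period rate: rΔt = 0.03·0.25 = 0.0075, so R = e^0.0075 = 1.0075
Risk-neutral probability p = (e^0.0075 − 0.7788)/(1.2840 − 0.7788) = 0.2287/0.5052 = 0.4527
Terminal stock prices: S_uu = 156.6, S_ud = 95, S_dd = 57.62
Terminal payoffs (S − K): max(76.63, 0) = 76.63, max(15, 0) = 15, max(-22.38, 0) = 0
Node u (S = 122): V_u = e^(−0.0075)·[0.4527·76.6285 + 0.5473·15.0000] = 42.5802
Node d (S = 73.99): V_d = e^(−0.0075)·[0.4527·15.0000 + 0.5473·0.0000] = 6.7401
Node 0 (S = 95): V_0 = e^(−0.0075)·[0.4527·42.5802 + 0.5473·6.7401] = 22.7942

€22.79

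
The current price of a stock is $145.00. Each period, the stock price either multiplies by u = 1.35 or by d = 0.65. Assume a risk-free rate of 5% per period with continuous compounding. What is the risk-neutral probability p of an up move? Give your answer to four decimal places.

p = 0.5732

Risk-neutral probability p = (e^0.05 − 0.65)/(1.35 − 0.65) = 0.4013/0.7000 = 0.5732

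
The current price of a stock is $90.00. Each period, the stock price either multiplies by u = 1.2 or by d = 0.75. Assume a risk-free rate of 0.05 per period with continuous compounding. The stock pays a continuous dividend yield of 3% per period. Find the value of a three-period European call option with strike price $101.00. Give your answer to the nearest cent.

Per-period risk-free factor R = e^0.05 = 1.0513; dividend-adjusted growth = e^(0.05−0.03) = 1.0202.
Risk-neutral probability p = (1.0202 − 0.75)/(1.2 − 0.75) = 0.2702/0.4500 = 0.6004
Terminal stock prices: S_uuu = 155.5, S_uud = 97.2, S_udd = 60.75, S_ddd = 37.97
Terminal payoffs (S − K): max(54.52, 0) = 54.52, max(-3.8, 0) = 0, max(-40.25, 0) = 0, max(-63.03, 0) = 0
Node uu (S = 129.6): V_uu = e^(−0.05)·[0.6004·54.5200 + 0.3996·0.0000] = 31.1398
Node ud (S = 81): V_ud = e^(−0.05)·[0.6004·0.0000 + 0.3996·0.0000] = 0.0000
Node dd (S = 50.62): V_dd = e^(−0.05)·[0.6004·0.0000 + 0.3996·0.0000] = 0.0000
Node u (S = 108): V_u = e^(−0.05)·[0.6004·31.1398 + 0.3996·0.0000] = 17.7859
Node d (S = 67.5): V_d = e^(−0.05)·[0.6004·0.0000 + 0.3996·0.0000] = 0.0000
Node 0 (S = 90): V_0 = e^(−0.05)·[0.6004·17.7859 + 0.3996·0.0000] = 10.1587

$10.16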